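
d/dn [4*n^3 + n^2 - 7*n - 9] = 12*n^2 + 2*n - 7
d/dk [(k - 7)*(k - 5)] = 2*k - 12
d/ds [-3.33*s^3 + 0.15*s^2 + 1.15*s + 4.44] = -9.99*s^2 + 0.3*s + 1.15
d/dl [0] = 0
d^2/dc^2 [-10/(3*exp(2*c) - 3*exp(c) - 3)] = 10*(2*(2*exp(c) - 1)^2*exp(c) + (4*exp(c) - 1)*(-exp(2*c) + exp(c) + 1))*exp(c)/(3*(-exp(2*c) + exp(c) + 1)^3)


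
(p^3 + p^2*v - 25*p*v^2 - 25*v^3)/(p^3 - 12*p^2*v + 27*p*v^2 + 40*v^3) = (p + 5*v)/(p - 8*v)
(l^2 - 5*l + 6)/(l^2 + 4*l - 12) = (l - 3)/(l + 6)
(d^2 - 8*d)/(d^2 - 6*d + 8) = d*(d - 8)/(d^2 - 6*d + 8)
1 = 1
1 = 1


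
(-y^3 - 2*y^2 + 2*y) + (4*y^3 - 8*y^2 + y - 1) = 3*y^3 - 10*y^2 + 3*y - 1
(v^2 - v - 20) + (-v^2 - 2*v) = -3*v - 20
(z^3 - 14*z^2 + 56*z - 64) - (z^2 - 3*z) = z^3 - 15*z^2 + 59*z - 64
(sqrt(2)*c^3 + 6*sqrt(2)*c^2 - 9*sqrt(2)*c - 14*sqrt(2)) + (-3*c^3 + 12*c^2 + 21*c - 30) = -3*c^3 + sqrt(2)*c^3 + 6*sqrt(2)*c^2 + 12*c^2 - 9*sqrt(2)*c + 21*c - 30 - 14*sqrt(2)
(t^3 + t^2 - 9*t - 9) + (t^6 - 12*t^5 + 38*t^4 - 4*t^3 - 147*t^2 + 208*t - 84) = t^6 - 12*t^5 + 38*t^4 - 3*t^3 - 146*t^2 + 199*t - 93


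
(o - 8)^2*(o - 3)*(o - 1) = o^4 - 20*o^3 + 131*o^2 - 304*o + 192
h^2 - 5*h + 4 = (h - 4)*(h - 1)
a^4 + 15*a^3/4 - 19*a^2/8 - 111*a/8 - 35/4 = (a - 2)*(a + 1)*(a + 5/4)*(a + 7/2)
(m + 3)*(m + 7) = m^2 + 10*m + 21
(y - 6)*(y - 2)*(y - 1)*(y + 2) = y^4 - 7*y^3 + 2*y^2 + 28*y - 24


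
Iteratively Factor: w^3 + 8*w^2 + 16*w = (w)*(w^2 + 8*w + 16) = w*(w + 4)*(w + 4)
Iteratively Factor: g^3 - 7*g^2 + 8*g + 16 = (g + 1)*(g^2 - 8*g + 16) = (g - 4)*(g + 1)*(g - 4)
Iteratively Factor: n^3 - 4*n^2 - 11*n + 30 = (n - 2)*(n^2 - 2*n - 15) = (n - 2)*(n + 3)*(n - 5)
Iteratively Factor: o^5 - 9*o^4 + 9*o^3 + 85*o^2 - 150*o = (o - 2)*(o^4 - 7*o^3 - 5*o^2 + 75*o) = o*(o - 2)*(o^3 - 7*o^2 - 5*o + 75) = o*(o - 2)*(o + 3)*(o^2 - 10*o + 25) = o*(o - 5)*(o - 2)*(o + 3)*(o - 5)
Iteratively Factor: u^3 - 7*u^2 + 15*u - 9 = (u - 3)*(u^2 - 4*u + 3) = (u - 3)^2*(u - 1)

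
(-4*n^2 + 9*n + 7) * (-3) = 12*n^2 - 27*n - 21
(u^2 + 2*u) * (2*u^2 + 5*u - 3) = 2*u^4 + 9*u^3 + 7*u^2 - 6*u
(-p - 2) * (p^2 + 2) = -p^3 - 2*p^2 - 2*p - 4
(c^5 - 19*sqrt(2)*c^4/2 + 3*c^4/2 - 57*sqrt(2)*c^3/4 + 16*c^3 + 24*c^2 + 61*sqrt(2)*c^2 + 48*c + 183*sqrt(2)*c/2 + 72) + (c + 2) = c^5 - 19*sqrt(2)*c^4/2 + 3*c^4/2 - 57*sqrt(2)*c^3/4 + 16*c^3 + 24*c^2 + 61*sqrt(2)*c^2 + 49*c + 183*sqrt(2)*c/2 + 74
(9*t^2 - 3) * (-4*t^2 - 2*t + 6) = -36*t^4 - 18*t^3 + 66*t^2 + 6*t - 18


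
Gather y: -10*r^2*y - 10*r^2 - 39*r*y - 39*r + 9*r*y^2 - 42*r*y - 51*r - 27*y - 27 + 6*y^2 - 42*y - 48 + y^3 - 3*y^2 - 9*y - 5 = -10*r^2 - 90*r + y^3 + y^2*(9*r + 3) + y*(-10*r^2 - 81*r - 78) - 80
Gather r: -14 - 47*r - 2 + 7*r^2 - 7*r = 7*r^2 - 54*r - 16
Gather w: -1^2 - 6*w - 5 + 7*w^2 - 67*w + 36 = 7*w^2 - 73*w + 30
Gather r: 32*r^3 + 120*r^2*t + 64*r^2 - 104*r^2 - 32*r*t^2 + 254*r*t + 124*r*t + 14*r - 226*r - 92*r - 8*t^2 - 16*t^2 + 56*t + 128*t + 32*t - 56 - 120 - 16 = 32*r^3 + r^2*(120*t - 40) + r*(-32*t^2 + 378*t - 304) - 24*t^2 + 216*t - 192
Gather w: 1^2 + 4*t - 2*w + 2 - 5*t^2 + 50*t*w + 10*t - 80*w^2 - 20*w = -5*t^2 + 14*t - 80*w^2 + w*(50*t - 22) + 3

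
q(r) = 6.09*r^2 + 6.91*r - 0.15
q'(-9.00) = -102.71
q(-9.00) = 430.95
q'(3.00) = 43.45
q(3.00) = 75.39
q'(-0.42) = 1.79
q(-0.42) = -1.98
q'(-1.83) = -15.38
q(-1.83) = 7.60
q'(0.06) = 7.64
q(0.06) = 0.29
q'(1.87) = 29.69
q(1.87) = 34.07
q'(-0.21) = 4.35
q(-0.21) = -1.33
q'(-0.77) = -2.47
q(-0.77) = -1.86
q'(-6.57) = -73.11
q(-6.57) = 217.33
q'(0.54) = 13.49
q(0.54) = 5.36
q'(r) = 12.18*r + 6.91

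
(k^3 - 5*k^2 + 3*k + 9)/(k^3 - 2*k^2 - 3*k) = (k - 3)/k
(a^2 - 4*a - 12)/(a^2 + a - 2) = (a - 6)/(a - 1)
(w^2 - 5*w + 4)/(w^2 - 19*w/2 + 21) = 2*(w^2 - 5*w + 4)/(2*w^2 - 19*w + 42)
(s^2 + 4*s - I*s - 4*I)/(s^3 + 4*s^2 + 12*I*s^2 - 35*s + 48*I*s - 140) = (s - I)/(s^2 + 12*I*s - 35)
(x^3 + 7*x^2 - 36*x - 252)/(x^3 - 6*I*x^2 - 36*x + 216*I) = (x + 7)/(x - 6*I)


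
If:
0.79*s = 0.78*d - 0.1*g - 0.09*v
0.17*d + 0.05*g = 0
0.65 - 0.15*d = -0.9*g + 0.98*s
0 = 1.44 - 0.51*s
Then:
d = -0.66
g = 2.24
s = 2.82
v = -32.99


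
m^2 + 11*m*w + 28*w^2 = (m + 4*w)*(m + 7*w)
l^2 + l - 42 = (l - 6)*(l + 7)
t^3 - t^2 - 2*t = t*(t - 2)*(t + 1)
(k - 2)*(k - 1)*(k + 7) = k^3 + 4*k^2 - 19*k + 14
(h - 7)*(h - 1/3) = h^2 - 22*h/3 + 7/3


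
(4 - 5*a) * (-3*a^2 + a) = 15*a^3 - 17*a^2 + 4*a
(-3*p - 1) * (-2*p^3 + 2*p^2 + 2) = 6*p^4 - 4*p^3 - 2*p^2 - 6*p - 2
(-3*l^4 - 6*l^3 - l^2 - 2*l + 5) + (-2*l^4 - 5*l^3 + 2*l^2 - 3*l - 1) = -5*l^4 - 11*l^3 + l^2 - 5*l + 4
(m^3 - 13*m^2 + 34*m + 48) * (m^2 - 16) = m^5 - 13*m^4 + 18*m^3 + 256*m^2 - 544*m - 768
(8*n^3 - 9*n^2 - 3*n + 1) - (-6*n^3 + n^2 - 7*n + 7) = 14*n^3 - 10*n^2 + 4*n - 6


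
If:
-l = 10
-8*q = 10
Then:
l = -10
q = -5/4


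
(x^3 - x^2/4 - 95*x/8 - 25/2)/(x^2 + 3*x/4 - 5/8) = (2*x^2 - 3*x - 20)/(2*x - 1)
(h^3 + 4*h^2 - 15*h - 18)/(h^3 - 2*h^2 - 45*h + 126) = (h^2 + 7*h + 6)/(h^2 + h - 42)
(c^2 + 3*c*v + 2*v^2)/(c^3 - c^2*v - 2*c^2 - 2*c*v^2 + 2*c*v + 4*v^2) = (-c - 2*v)/(-c^2 + 2*c*v + 2*c - 4*v)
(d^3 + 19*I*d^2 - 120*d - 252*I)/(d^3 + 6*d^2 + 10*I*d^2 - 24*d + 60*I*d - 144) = (d^2 + 13*I*d - 42)/(d^2 + d*(6 + 4*I) + 24*I)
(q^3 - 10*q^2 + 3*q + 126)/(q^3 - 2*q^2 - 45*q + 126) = (q^2 - 4*q - 21)/(q^2 + 4*q - 21)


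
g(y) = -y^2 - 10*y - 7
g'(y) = -2*y - 10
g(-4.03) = 17.06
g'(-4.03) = -1.94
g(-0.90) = 1.19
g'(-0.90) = -8.20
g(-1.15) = 3.18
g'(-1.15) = -7.70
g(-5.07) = 18.00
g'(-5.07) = 0.14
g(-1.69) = 7.04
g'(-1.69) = -6.62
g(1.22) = -20.69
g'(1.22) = -12.44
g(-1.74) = 7.37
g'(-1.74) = -6.52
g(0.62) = -13.58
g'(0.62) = -11.24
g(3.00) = -46.00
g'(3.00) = -16.00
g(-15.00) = -82.00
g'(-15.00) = 20.00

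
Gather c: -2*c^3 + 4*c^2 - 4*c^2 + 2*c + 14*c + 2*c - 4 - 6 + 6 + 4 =-2*c^3 + 18*c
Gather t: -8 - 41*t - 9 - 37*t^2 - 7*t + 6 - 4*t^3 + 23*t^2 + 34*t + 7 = -4*t^3 - 14*t^2 - 14*t - 4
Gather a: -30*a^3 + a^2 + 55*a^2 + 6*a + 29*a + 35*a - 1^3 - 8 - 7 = -30*a^3 + 56*a^2 + 70*a - 16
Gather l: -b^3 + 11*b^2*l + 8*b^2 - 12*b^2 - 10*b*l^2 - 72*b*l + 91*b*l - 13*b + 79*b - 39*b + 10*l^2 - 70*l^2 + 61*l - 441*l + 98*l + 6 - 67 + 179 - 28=-b^3 - 4*b^2 + 27*b + l^2*(-10*b - 60) + l*(11*b^2 + 19*b - 282) + 90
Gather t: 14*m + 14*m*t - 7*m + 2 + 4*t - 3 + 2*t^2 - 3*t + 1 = 7*m + 2*t^2 + t*(14*m + 1)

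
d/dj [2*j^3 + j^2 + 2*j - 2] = 6*j^2 + 2*j + 2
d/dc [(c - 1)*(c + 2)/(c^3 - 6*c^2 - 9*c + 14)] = -1/(c^2 - 14*c + 49)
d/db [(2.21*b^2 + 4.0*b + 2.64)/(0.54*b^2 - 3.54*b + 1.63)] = (-9.9834*b^2 + 4.3534*b + 15.8656)/(0.2916*b^4 - 3.8232*b^3 + 14.292*b^2 - 11.5404*b + 2.6569)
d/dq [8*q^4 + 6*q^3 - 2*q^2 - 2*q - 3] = 32*q^3 + 18*q^2 - 4*q - 2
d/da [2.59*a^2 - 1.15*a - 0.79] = 5.18*a - 1.15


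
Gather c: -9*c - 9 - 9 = -9*c - 18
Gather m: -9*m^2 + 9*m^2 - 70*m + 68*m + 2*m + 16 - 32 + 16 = 0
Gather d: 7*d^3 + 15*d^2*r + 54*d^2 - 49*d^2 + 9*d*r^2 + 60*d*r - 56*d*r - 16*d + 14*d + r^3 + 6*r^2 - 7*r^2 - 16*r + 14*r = 7*d^3 + d^2*(15*r + 5) + d*(9*r^2 + 4*r - 2) + r^3 - r^2 - 2*r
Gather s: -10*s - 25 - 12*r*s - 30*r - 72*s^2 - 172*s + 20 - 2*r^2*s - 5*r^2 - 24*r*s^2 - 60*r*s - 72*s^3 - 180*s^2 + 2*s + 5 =-5*r^2 - 30*r - 72*s^3 + s^2*(-24*r - 252) + s*(-2*r^2 - 72*r - 180)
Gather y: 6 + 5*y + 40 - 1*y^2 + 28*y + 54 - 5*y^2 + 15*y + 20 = -6*y^2 + 48*y + 120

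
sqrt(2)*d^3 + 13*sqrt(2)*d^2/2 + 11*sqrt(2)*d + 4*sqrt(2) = (d + 2)*(d + 4)*(sqrt(2)*d + sqrt(2)/2)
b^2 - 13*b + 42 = (b - 7)*(b - 6)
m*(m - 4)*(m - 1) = m^3 - 5*m^2 + 4*m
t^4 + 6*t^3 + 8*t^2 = t^2*(t + 2)*(t + 4)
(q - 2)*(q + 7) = q^2 + 5*q - 14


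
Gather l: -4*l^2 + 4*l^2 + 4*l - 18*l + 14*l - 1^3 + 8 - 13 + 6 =0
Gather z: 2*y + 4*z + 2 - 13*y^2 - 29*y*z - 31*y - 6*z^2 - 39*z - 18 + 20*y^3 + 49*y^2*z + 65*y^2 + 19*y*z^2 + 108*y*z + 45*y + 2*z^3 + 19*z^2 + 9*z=20*y^3 + 52*y^2 + 16*y + 2*z^3 + z^2*(19*y + 13) + z*(49*y^2 + 79*y - 26) - 16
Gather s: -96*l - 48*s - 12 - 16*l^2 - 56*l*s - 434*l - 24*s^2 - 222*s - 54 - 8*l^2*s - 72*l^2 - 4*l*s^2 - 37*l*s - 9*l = -88*l^2 - 539*l + s^2*(-4*l - 24) + s*(-8*l^2 - 93*l - 270) - 66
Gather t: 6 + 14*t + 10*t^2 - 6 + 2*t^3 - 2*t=2*t^3 + 10*t^2 + 12*t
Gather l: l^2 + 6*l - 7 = l^2 + 6*l - 7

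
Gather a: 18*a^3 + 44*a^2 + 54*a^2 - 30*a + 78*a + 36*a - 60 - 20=18*a^3 + 98*a^2 + 84*a - 80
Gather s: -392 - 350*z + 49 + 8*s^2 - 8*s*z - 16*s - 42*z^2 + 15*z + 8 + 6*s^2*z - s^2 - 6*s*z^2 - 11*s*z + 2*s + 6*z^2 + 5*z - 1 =s^2*(6*z + 7) + s*(-6*z^2 - 19*z - 14) - 36*z^2 - 330*z - 336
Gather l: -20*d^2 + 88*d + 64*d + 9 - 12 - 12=-20*d^2 + 152*d - 15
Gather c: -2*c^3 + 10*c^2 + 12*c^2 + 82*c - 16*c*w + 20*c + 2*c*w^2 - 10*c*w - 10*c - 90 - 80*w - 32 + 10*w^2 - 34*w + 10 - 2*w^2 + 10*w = -2*c^3 + 22*c^2 + c*(2*w^2 - 26*w + 92) + 8*w^2 - 104*w - 112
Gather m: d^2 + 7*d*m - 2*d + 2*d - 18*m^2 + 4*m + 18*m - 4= d^2 - 18*m^2 + m*(7*d + 22) - 4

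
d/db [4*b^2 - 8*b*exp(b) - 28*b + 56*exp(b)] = -8*b*exp(b) + 8*b + 48*exp(b) - 28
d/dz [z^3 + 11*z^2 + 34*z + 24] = 3*z^2 + 22*z + 34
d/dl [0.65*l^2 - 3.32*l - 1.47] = 1.3*l - 3.32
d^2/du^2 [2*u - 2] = 0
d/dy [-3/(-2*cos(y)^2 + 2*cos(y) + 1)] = 6*(-sin(y) + sin(2*y))/(2*cos(y) - cos(2*y))^2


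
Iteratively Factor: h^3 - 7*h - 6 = (h + 1)*(h^2 - h - 6) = (h + 1)*(h + 2)*(h - 3)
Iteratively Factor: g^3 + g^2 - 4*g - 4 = (g + 1)*(g^2 - 4) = (g - 2)*(g + 1)*(g + 2)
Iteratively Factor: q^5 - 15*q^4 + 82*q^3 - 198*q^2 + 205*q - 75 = (q - 1)*(q^4 - 14*q^3 + 68*q^2 - 130*q + 75) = (q - 5)*(q - 1)*(q^3 - 9*q^2 + 23*q - 15) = (q - 5)^2*(q - 1)*(q^2 - 4*q + 3) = (q - 5)^2*(q - 1)^2*(q - 3)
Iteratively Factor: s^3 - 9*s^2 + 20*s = (s - 4)*(s^2 - 5*s) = s*(s - 4)*(s - 5)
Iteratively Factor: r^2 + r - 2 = (r - 1)*(r + 2)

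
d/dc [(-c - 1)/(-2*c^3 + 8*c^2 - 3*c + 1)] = (2*c^3 - 8*c^2 + 3*c - (c + 1)*(6*c^2 - 16*c + 3) - 1)/(2*c^3 - 8*c^2 + 3*c - 1)^2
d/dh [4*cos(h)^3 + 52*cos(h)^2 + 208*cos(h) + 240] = 4*(3*sin(h)^2 - 26*cos(h) - 55)*sin(h)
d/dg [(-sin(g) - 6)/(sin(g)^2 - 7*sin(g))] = (cos(g) + 12/tan(g) - 42*cos(g)/sin(g)^2)/(sin(g) - 7)^2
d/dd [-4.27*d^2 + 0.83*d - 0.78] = 0.83 - 8.54*d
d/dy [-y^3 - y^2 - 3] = y*(-3*y - 2)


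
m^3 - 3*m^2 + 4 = (m - 2)^2*(m + 1)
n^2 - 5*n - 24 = (n - 8)*(n + 3)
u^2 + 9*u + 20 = (u + 4)*(u + 5)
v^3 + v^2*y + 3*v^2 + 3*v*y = v*(v + 3)*(v + y)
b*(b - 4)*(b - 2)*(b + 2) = b^4 - 4*b^3 - 4*b^2 + 16*b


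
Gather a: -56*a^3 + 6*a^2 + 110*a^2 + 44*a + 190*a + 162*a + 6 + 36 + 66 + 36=-56*a^3 + 116*a^2 + 396*a + 144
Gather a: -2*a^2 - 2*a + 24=-2*a^2 - 2*a + 24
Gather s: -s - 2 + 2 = -s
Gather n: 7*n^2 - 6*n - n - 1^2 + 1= 7*n^2 - 7*n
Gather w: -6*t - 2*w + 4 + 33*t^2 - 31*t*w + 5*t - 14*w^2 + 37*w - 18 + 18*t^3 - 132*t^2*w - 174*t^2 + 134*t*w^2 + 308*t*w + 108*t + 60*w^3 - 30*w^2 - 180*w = 18*t^3 - 141*t^2 + 107*t + 60*w^3 + w^2*(134*t - 44) + w*(-132*t^2 + 277*t - 145) - 14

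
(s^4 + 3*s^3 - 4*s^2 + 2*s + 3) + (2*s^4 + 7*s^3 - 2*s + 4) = 3*s^4 + 10*s^3 - 4*s^2 + 7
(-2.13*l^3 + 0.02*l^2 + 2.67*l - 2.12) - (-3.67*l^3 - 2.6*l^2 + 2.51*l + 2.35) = 1.54*l^3 + 2.62*l^2 + 0.16*l - 4.47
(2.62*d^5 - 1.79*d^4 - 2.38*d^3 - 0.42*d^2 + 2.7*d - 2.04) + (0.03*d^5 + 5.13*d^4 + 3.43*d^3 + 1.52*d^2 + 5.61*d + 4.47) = 2.65*d^5 + 3.34*d^4 + 1.05*d^3 + 1.1*d^2 + 8.31*d + 2.43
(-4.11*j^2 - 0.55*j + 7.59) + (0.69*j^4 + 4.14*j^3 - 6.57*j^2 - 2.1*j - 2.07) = 0.69*j^4 + 4.14*j^3 - 10.68*j^2 - 2.65*j + 5.52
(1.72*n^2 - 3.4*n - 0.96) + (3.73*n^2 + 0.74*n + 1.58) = 5.45*n^2 - 2.66*n + 0.62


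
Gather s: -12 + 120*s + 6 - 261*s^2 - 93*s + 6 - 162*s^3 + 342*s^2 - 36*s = -162*s^3 + 81*s^2 - 9*s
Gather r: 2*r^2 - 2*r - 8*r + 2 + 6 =2*r^2 - 10*r + 8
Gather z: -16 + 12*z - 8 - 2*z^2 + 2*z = -2*z^2 + 14*z - 24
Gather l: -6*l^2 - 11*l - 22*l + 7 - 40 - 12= -6*l^2 - 33*l - 45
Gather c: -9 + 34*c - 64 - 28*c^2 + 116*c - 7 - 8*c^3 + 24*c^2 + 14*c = -8*c^3 - 4*c^2 + 164*c - 80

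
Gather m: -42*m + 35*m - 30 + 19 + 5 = -7*m - 6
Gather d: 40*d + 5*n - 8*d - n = 32*d + 4*n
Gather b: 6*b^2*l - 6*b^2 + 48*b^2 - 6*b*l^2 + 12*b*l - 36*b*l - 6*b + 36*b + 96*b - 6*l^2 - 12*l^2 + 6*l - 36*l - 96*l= b^2*(6*l + 42) + b*(-6*l^2 - 24*l + 126) - 18*l^2 - 126*l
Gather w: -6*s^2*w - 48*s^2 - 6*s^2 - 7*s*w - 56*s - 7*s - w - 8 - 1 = -54*s^2 - 63*s + w*(-6*s^2 - 7*s - 1) - 9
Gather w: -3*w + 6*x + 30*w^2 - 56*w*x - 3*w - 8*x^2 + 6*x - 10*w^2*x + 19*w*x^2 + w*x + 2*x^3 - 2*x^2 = w^2*(30 - 10*x) + w*(19*x^2 - 55*x - 6) + 2*x^3 - 10*x^2 + 12*x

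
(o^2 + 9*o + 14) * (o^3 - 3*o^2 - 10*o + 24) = o^5 + 6*o^4 - 23*o^3 - 108*o^2 + 76*o + 336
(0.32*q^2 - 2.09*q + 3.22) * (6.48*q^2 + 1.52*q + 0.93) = 2.0736*q^4 - 13.0568*q^3 + 17.9864*q^2 + 2.9507*q + 2.9946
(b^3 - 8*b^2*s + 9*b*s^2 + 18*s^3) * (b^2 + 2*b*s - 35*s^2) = b^5 - 6*b^4*s - 42*b^3*s^2 + 316*b^2*s^3 - 279*b*s^4 - 630*s^5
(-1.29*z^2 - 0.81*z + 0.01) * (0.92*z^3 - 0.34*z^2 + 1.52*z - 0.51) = -1.1868*z^5 - 0.3066*z^4 - 1.6762*z^3 - 0.5767*z^2 + 0.4283*z - 0.0051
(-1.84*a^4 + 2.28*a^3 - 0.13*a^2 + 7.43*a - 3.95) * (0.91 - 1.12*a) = 2.0608*a^5 - 4.228*a^4 + 2.2204*a^3 - 8.4399*a^2 + 11.1853*a - 3.5945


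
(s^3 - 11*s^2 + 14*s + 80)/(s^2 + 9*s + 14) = (s^2 - 13*s + 40)/(s + 7)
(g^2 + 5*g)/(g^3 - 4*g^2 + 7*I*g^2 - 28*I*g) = (g + 5)/(g^2 + g*(-4 + 7*I) - 28*I)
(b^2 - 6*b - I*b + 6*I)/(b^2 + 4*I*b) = (b^2 - 6*b - I*b + 6*I)/(b*(b + 4*I))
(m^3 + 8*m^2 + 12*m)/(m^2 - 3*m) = (m^2 + 8*m + 12)/(m - 3)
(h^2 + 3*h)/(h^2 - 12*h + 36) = h*(h + 3)/(h^2 - 12*h + 36)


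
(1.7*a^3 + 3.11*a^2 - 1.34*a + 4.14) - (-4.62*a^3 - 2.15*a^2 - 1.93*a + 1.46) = 6.32*a^3 + 5.26*a^2 + 0.59*a + 2.68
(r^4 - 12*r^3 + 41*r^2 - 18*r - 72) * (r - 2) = r^5 - 14*r^4 + 65*r^3 - 100*r^2 - 36*r + 144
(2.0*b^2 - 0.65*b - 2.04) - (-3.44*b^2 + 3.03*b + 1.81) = 5.44*b^2 - 3.68*b - 3.85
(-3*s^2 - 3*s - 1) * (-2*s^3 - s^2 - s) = 6*s^5 + 9*s^4 + 8*s^3 + 4*s^2 + s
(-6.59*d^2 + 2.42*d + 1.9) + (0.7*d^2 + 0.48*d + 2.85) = -5.89*d^2 + 2.9*d + 4.75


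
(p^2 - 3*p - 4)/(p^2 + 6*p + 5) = (p - 4)/(p + 5)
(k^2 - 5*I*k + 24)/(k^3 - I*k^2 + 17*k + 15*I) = (k - 8*I)/(k^2 - 4*I*k + 5)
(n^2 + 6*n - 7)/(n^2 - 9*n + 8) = (n + 7)/(n - 8)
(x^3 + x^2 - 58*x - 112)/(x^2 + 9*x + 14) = x - 8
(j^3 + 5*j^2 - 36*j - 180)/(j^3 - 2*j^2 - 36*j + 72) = (j + 5)/(j - 2)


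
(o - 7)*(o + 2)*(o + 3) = o^3 - 2*o^2 - 29*o - 42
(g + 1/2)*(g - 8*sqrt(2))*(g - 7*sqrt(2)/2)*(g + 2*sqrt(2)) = g^4 - 19*sqrt(2)*g^3/2 + g^3/2 - 19*sqrt(2)*g^2/4 + 10*g^2 + 5*g + 112*sqrt(2)*g + 56*sqrt(2)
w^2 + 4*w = w*(w + 4)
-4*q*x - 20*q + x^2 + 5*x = (-4*q + x)*(x + 5)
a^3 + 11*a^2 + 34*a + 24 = (a + 1)*(a + 4)*(a + 6)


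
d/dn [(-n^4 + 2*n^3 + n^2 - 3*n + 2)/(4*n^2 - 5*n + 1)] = (-8*n^5 + 23*n^4 - 24*n^3 + 13*n^2 - 14*n + 7)/(16*n^4 - 40*n^3 + 33*n^2 - 10*n + 1)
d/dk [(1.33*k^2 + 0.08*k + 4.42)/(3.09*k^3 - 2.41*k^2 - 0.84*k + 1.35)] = (-4.1097*k^4 - 0.4944*k^3 - 41.8978*k^2 + 24.8954*k + 3.8208)/(9.5481*k^6 - 14.8938*k^5 + 0.616900000000001*k^4 + 12.3918*k^3 - 5.8014*k^2 - 2.268*k + 1.8225)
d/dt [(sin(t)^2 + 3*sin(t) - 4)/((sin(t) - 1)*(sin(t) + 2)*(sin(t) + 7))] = (-8*sin(t) + cos(t)^2 - 23)*cos(t)/((sin(t) + 2)^2*(sin(t) + 7)^2)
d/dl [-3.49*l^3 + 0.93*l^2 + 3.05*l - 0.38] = -10.47*l^2 + 1.86*l + 3.05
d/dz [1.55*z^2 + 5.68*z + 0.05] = 3.1*z + 5.68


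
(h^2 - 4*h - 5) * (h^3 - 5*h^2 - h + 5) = h^5 - 9*h^4 + 14*h^3 + 34*h^2 - 15*h - 25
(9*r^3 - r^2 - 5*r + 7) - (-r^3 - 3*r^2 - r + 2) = 10*r^3 + 2*r^2 - 4*r + 5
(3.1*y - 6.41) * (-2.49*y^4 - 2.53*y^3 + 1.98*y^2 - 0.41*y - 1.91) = -7.719*y^5 + 8.1179*y^4 + 22.3553*y^3 - 13.9628*y^2 - 3.2929*y + 12.2431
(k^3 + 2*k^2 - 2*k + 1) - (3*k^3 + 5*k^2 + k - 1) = -2*k^3 - 3*k^2 - 3*k + 2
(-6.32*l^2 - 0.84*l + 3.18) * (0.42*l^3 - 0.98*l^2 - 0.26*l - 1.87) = -2.6544*l^5 + 5.8408*l^4 + 3.802*l^3 + 8.9204*l^2 + 0.744*l - 5.9466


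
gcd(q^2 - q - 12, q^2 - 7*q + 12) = q - 4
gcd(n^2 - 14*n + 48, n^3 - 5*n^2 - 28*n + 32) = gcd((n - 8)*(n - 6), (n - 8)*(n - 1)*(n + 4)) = n - 8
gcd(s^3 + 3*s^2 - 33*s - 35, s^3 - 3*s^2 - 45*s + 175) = s^2 + 2*s - 35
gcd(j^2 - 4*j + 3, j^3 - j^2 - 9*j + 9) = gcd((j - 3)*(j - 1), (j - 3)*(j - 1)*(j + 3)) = j^2 - 4*j + 3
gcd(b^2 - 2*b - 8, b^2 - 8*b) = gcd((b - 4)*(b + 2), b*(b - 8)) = 1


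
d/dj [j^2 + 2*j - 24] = 2*j + 2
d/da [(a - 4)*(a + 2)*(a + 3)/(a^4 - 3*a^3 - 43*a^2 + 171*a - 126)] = (-a^6 - 2*a^5 + 2*a^4 + 354*a^3 - 1025*a^2 - 2316*a + 5868)/(a^8 - 6*a^7 - 77*a^6 + 600*a^5 + 571*a^4 - 13950*a^3 + 40077*a^2 - 43092*a + 15876)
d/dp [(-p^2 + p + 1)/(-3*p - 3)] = p*(p + 2)/(3*(p^2 + 2*p + 1))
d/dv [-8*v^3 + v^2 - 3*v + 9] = -24*v^2 + 2*v - 3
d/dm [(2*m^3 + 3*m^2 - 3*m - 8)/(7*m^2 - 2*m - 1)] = (14*m^4 - 8*m^3 + 9*m^2 + 106*m - 13)/(49*m^4 - 28*m^3 - 10*m^2 + 4*m + 1)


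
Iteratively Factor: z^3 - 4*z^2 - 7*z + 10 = (z + 2)*(z^2 - 6*z + 5) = (z - 5)*(z + 2)*(z - 1)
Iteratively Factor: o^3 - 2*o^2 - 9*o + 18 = (o - 2)*(o^2 - 9) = (o - 2)*(o + 3)*(o - 3)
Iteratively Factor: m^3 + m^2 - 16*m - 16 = (m + 1)*(m^2 - 16) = (m - 4)*(m + 1)*(m + 4)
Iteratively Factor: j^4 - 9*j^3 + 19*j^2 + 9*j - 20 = (j - 4)*(j^3 - 5*j^2 - j + 5) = (j - 4)*(j - 1)*(j^2 - 4*j - 5) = (j - 5)*(j - 4)*(j - 1)*(j + 1)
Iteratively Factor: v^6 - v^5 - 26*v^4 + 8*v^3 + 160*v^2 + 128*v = (v + 4)*(v^5 - 5*v^4 - 6*v^3 + 32*v^2 + 32*v) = (v + 1)*(v + 4)*(v^4 - 6*v^3 + 32*v) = (v - 4)*(v + 1)*(v + 4)*(v^3 - 2*v^2 - 8*v) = v*(v - 4)*(v + 1)*(v + 4)*(v^2 - 2*v - 8) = v*(v - 4)^2*(v + 1)*(v + 4)*(v + 2)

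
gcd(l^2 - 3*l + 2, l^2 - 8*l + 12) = l - 2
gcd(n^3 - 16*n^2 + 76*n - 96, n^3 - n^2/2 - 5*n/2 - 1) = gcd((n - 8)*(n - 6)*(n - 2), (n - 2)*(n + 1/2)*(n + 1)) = n - 2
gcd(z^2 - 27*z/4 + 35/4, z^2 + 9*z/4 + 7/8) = 1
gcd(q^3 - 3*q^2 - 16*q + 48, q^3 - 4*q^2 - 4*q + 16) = q - 4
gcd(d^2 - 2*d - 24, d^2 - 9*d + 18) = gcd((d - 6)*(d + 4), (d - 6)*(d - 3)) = d - 6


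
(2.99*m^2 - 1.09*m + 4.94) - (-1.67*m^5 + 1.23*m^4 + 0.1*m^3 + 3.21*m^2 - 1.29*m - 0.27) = 1.67*m^5 - 1.23*m^4 - 0.1*m^3 - 0.22*m^2 + 0.2*m + 5.21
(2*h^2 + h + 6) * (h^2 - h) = 2*h^4 - h^3 + 5*h^2 - 6*h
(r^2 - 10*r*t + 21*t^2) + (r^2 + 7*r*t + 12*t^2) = 2*r^2 - 3*r*t + 33*t^2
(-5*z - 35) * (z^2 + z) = -5*z^3 - 40*z^2 - 35*z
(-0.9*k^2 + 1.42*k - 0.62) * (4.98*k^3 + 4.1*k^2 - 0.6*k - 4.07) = -4.482*k^5 + 3.3816*k^4 + 3.2744*k^3 + 0.269000000000001*k^2 - 5.4074*k + 2.5234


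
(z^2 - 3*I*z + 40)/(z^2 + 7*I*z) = (z^2 - 3*I*z + 40)/(z*(z + 7*I))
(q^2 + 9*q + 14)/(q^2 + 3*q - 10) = (q^2 + 9*q + 14)/(q^2 + 3*q - 10)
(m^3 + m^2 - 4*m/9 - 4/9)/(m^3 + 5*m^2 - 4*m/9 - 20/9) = (m + 1)/(m + 5)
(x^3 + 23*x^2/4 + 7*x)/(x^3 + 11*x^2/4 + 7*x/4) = (x + 4)/(x + 1)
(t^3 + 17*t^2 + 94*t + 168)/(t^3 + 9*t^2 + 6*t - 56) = (t + 6)/(t - 2)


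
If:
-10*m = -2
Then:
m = 1/5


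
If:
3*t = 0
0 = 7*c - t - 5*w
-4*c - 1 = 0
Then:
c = -1/4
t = 0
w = -7/20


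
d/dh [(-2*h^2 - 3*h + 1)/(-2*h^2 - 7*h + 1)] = 4*(2*h^2 + 1)/(4*h^4 + 28*h^3 + 45*h^2 - 14*h + 1)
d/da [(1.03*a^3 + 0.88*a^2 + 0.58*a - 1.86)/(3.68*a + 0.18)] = (7.5808*a^3 + 3.7946*a^2 + 0.3168*a + 6.9492)/(13.5424*a^2 + 1.3248*a + 0.0324)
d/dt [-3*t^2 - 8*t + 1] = -6*t - 8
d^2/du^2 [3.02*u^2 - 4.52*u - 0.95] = 6.04000000000000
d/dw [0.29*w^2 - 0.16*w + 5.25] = 0.58*w - 0.16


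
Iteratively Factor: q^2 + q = (q + 1)*(q)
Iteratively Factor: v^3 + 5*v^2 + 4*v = (v + 1)*(v^2 + 4*v) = (v + 1)*(v + 4)*(v)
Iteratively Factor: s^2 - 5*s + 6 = (s - 2)*(s - 3)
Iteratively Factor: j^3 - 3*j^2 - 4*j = (j)*(j^2 - 3*j - 4) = j*(j + 1)*(j - 4)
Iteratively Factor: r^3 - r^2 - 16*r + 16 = (r + 4)*(r^2 - 5*r + 4) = (r - 4)*(r + 4)*(r - 1)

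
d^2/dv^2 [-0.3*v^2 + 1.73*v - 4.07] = -0.600000000000000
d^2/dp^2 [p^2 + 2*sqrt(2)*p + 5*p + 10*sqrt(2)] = 2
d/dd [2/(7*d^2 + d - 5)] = 2*(-14*d - 1)/(7*d^2 + d - 5)^2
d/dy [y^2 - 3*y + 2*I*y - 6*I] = 2*y - 3 + 2*I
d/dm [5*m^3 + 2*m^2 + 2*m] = 15*m^2 + 4*m + 2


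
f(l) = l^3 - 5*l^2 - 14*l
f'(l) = 3*l^2 - 10*l - 14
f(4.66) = -72.62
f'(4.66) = 4.55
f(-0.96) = 7.95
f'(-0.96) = -1.64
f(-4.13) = -97.91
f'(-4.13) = 78.47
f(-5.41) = -228.94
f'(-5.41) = 127.90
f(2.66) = -53.80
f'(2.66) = -19.37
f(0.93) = -16.54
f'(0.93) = -20.71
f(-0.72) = 7.11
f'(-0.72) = -5.24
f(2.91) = -58.44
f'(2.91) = -17.70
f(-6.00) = -312.00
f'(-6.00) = 154.00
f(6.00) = -48.00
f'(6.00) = 34.00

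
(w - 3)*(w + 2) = w^2 - w - 6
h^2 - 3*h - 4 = (h - 4)*(h + 1)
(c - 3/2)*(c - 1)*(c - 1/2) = c^3 - 3*c^2 + 11*c/4 - 3/4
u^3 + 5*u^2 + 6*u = u*(u + 2)*(u + 3)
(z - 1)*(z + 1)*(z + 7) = z^3 + 7*z^2 - z - 7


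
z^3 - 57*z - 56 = (z - 8)*(z + 1)*(z + 7)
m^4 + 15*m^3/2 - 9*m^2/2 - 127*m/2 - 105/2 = (m - 3)*(m + 1)*(m + 5/2)*(m + 7)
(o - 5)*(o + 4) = o^2 - o - 20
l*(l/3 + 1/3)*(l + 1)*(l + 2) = l^4/3 + 4*l^3/3 + 5*l^2/3 + 2*l/3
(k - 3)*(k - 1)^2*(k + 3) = k^4 - 2*k^3 - 8*k^2 + 18*k - 9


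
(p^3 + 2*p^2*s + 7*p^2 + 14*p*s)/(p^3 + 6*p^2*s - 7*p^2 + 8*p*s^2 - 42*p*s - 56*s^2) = p*(p + 7)/(p^2 + 4*p*s - 7*p - 28*s)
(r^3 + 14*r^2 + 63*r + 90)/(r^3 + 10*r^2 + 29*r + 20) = (r^2 + 9*r + 18)/(r^2 + 5*r + 4)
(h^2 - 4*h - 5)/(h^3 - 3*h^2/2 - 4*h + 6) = 2*(h^2 - 4*h - 5)/(2*h^3 - 3*h^2 - 8*h + 12)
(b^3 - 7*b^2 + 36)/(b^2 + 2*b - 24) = (b^3 - 7*b^2 + 36)/(b^2 + 2*b - 24)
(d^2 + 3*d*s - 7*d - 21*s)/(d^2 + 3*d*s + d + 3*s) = (d - 7)/(d + 1)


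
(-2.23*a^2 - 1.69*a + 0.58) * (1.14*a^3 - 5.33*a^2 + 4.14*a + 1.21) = -2.5422*a^5 + 9.9593*a^4 + 0.4367*a^3 - 12.7863*a^2 + 0.3563*a + 0.7018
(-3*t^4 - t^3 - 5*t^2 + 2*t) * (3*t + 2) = -9*t^5 - 9*t^4 - 17*t^3 - 4*t^2 + 4*t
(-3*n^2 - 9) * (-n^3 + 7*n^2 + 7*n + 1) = 3*n^5 - 21*n^4 - 12*n^3 - 66*n^2 - 63*n - 9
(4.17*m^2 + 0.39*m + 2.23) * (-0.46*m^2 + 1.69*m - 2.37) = -1.9182*m^4 + 6.8679*m^3 - 10.2496*m^2 + 2.8444*m - 5.2851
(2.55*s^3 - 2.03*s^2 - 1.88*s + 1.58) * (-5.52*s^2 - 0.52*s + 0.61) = -14.076*s^5 + 9.8796*s^4 + 12.9887*s^3 - 8.9823*s^2 - 1.9684*s + 0.9638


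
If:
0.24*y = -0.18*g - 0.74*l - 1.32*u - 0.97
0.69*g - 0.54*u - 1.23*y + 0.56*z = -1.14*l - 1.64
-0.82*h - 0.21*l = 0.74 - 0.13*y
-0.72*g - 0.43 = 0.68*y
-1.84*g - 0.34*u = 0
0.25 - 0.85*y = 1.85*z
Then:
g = -0.09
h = -0.49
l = -1.94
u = 0.46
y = -0.54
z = 0.38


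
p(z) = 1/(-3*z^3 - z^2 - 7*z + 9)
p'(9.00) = 0.00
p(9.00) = 0.00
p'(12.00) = 0.00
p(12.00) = 0.00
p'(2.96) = 0.01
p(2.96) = -0.01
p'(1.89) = 0.05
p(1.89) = -0.04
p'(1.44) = 0.19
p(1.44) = -0.08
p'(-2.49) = 0.01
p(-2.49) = 0.02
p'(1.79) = 0.07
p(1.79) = -0.04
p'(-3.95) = 0.00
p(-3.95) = 0.00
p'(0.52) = 0.48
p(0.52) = 0.21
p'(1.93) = 0.05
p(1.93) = -0.03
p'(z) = (9*z^2 + 2*z + 7)/(-3*z^3 - z^2 - 7*z + 9)^2 = (9*z^2 + 2*z + 7)/(3*z^3 + z^2 + 7*z - 9)^2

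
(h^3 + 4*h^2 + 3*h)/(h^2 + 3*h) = h + 1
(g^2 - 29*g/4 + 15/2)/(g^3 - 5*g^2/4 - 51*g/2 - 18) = (4*g - 5)/(4*g^2 + 19*g + 12)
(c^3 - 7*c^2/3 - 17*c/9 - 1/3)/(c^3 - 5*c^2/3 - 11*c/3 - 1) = (c + 1/3)/(c + 1)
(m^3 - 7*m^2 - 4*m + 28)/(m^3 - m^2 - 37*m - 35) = (m^2 - 4)/(m^2 + 6*m + 5)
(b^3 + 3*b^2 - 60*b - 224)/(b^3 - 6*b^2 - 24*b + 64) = (b + 7)/(b - 2)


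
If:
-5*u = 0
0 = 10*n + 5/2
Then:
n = -1/4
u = 0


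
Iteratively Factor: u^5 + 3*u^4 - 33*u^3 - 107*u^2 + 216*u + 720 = (u - 3)*(u^4 + 6*u^3 - 15*u^2 - 152*u - 240) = (u - 3)*(u + 4)*(u^3 + 2*u^2 - 23*u - 60) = (u - 3)*(u + 3)*(u + 4)*(u^2 - u - 20) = (u - 5)*(u - 3)*(u + 3)*(u + 4)*(u + 4)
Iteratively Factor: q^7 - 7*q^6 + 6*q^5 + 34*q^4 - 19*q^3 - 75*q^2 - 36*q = (q - 3)*(q^6 - 4*q^5 - 6*q^4 + 16*q^3 + 29*q^2 + 12*q) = (q - 3)*(q + 1)*(q^5 - 5*q^4 - q^3 + 17*q^2 + 12*q) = (q - 4)*(q - 3)*(q + 1)*(q^4 - q^3 - 5*q^2 - 3*q) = (q - 4)*(q - 3)*(q + 1)^2*(q^3 - 2*q^2 - 3*q) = (q - 4)*(q - 3)^2*(q + 1)^2*(q^2 + q) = (q - 4)*(q - 3)^2*(q + 1)^3*(q)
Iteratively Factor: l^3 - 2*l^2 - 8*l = (l - 4)*(l^2 + 2*l) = (l - 4)*(l + 2)*(l)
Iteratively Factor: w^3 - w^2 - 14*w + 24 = (w + 4)*(w^2 - 5*w + 6) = (w - 3)*(w + 4)*(w - 2)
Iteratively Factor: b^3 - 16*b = (b - 4)*(b^2 + 4*b) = b*(b - 4)*(b + 4)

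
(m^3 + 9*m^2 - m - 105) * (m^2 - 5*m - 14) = m^5 + 4*m^4 - 60*m^3 - 226*m^2 + 539*m + 1470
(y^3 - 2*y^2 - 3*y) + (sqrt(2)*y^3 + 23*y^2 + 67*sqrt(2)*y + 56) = y^3 + sqrt(2)*y^3 + 21*y^2 - 3*y + 67*sqrt(2)*y + 56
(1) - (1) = 0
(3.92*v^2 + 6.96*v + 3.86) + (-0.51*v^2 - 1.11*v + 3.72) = 3.41*v^2 + 5.85*v + 7.58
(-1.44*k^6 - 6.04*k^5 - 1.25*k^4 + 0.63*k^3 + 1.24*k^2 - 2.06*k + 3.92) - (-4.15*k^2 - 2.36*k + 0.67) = -1.44*k^6 - 6.04*k^5 - 1.25*k^4 + 0.63*k^3 + 5.39*k^2 + 0.3*k + 3.25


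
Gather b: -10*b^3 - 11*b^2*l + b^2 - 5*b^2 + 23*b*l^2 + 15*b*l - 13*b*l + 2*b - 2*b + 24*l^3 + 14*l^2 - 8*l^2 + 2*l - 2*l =-10*b^3 + b^2*(-11*l - 4) + b*(23*l^2 + 2*l) + 24*l^3 + 6*l^2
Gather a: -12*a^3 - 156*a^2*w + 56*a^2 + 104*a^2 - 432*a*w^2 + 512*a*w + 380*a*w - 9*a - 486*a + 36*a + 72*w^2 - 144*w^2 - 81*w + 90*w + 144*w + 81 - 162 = -12*a^3 + a^2*(160 - 156*w) + a*(-432*w^2 + 892*w - 459) - 72*w^2 + 153*w - 81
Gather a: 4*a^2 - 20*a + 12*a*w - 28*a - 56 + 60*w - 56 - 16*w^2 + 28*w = 4*a^2 + a*(12*w - 48) - 16*w^2 + 88*w - 112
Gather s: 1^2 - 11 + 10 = 0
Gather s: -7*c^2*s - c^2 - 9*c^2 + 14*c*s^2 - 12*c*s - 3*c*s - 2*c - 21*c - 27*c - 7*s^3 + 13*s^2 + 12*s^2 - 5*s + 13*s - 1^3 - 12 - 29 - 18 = -10*c^2 - 50*c - 7*s^3 + s^2*(14*c + 25) + s*(-7*c^2 - 15*c + 8) - 60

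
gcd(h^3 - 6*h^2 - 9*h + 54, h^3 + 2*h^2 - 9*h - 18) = h^2 - 9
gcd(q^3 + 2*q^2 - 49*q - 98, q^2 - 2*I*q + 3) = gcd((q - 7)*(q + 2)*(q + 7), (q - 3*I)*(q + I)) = 1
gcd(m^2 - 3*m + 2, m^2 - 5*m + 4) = m - 1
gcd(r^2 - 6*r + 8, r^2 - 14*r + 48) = 1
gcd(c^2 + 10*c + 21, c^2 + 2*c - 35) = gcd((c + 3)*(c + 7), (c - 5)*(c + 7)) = c + 7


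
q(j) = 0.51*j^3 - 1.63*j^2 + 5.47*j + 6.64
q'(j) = 1.53*j^2 - 3.26*j + 5.47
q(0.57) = 9.32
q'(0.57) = 4.11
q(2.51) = 18.17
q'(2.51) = 6.93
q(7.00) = 139.99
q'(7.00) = 57.62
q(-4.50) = -97.46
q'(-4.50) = 51.12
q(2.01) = 15.19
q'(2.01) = 5.10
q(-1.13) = -2.36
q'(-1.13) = 11.11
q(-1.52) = -7.23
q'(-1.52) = 13.96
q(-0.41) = 4.09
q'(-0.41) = 7.06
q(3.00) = 22.15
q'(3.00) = 9.46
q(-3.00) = -38.21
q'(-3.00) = 29.02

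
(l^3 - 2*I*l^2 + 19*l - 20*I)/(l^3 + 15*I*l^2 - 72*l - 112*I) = (l^2 - 6*I*l - 5)/(l^2 + 11*I*l - 28)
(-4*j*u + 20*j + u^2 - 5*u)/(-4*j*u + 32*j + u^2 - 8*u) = (u - 5)/(u - 8)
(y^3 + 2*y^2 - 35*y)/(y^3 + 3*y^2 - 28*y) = (y - 5)/(y - 4)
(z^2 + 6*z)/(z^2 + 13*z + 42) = z/(z + 7)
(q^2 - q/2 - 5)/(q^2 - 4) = (q - 5/2)/(q - 2)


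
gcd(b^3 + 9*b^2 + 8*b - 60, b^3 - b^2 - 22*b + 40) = b^2 + 3*b - 10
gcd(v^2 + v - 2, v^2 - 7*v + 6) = v - 1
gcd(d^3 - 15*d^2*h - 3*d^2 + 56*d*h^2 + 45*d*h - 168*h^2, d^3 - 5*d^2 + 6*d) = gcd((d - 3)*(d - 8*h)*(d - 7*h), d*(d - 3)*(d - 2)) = d - 3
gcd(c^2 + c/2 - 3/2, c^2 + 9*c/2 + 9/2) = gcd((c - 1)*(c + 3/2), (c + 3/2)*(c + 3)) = c + 3/2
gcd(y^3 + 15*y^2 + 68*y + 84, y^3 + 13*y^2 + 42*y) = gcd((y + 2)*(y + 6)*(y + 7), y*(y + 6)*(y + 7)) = y^2 + 13*y + 42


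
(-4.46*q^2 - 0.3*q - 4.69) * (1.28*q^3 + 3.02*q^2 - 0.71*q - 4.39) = -5.7088*q^5 - 13.8532*q^4 - 3.7426*q^3 + 5.6286*q^2 + 4.6469*q + 20.5891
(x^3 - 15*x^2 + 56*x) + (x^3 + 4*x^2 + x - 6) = 2*x^3 - 11*x^2 + 57*x - 6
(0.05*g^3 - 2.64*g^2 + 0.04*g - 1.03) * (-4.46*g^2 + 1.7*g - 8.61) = -0.223*g^5 + 11.8594*g^4 - 5.0969*g^3 + 27.3922*g^2 - 2.0954*g + 8.8683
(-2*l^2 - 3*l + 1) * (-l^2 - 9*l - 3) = 2*l^4 + 21*l^3 + 32*l^2 - 3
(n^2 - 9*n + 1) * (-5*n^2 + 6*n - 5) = -5*n^4 + 51*n^3 - 64*n^2 + 51*n - 5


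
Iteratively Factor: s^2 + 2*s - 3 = (s + 3)*(s - 1)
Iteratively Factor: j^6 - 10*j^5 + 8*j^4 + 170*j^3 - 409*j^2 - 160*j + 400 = (j - 1)*(j^5 - 9*j^4 - j^3 + 169*j^2 - 240*j - 400) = (j - 5)*(j - 1)*(j^4 - 4*j^3 - 21*j^2 + 64*j + 80) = (j - 5)*(j - 4)*(j - 1)*(j^3 - 21*j - 20) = (j - 5)*(j - 4)*(j - 1)*(j + 4)*(j^2 - 4*j - 5) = (j - 5)^2*(j - 4)*(j - 1)*(j + 4)*(j + 1)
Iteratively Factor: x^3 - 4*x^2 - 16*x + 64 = (x - 4)*(x^2 - 16) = (x - 4)^2*(x + 4)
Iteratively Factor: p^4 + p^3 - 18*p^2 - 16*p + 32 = (p - 4)*(p^3 + 5*p^2 + 2*p - 8) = (p - 4)*(p + 2)*(p^2 + 3*p - 4) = (p - 4)*(p - 1)*(p + 2)*(p + 4)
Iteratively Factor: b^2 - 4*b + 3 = (b - 1)*(b - 3)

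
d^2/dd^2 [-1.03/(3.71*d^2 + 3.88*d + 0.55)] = (28.354046*d^2 + 29.653288*d - 1.03*(7.42*d + 3.88)*(14.84*d + 7.76) + 4.20343)/(3.71*d^2 + 3.88*d + 0.55)^3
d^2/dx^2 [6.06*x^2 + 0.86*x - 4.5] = 12.1200000000000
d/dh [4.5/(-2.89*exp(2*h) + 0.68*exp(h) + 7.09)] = (26.01*exp(h) - 3.06)*exp(h)/(-2.89*exp(2*h) + 0.68*exp(h) + 7.09)^2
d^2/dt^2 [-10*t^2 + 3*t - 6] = -20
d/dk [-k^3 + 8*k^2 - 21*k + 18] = -3*k^2 + 16*k - 21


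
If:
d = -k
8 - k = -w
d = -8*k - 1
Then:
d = 1/7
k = -1/7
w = -57/7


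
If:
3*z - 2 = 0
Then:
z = 2/3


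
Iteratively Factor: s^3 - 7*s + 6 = (s + 3)*(s^2 - 3*s + 2) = (s - 2)*(s + 3)*(s - 1)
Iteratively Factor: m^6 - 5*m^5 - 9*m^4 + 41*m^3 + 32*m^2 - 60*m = (m - 3)*(m^5 - 2*m^4 - 15*m^3 - 4*m^2 + 20*m) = (m - 3)*(m - 1)*(m^4 - m^3 - 16*m^2 - 20*m) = m*(m - 3)*(m - 1)*(m^3 - m^2 - 16*m - 20) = m*(m - 3)*(m - 1)*(m + 2)*(m^2 - 3*m - 10) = m*(m - 5)*(m - 3)*(m - 1)*(m + 2)*(m + 2)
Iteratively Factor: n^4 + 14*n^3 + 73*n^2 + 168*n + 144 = (n + 3)*(n^3 + 11*n^2 + 40*n + 48) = (n + 3)*(n + 4)*(n^2 + 7*n + 12) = (n + 3)*(n + 4)^2*(n + 3)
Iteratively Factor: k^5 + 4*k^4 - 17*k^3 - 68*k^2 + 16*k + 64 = (k + 1)*(k^4 + 3*k^3 - 20*k^2 - 48*k + 64) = (k - 4)*(k + 1)*(k^3 + 7*k^2 + 8*k - 16) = (k - 4)*(k + 1)*(k + 4)*(k^2 + 3*k - 4) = (k - 4)*(k + 1)*(k + 4)^2*(k - 1)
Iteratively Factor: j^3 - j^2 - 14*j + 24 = (j - 2)*(j^2 + j - 12) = (j - 2)*(j + 4)*(j - 3)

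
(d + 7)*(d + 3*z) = d^2 + 3*d*z + 7*d + 21*z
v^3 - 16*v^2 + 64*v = v*(v - 8)^2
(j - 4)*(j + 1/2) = j^2 - 7*j/2 - 2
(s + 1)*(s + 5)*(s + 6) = s^3 + 12*s^2 + 41*s + 30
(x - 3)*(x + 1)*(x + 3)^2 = x^4 + 4*x^3 - 6*x^2 - 36*x - 27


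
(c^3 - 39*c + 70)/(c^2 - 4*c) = (c^3 - 39*c + 70)/(c*(c - 4))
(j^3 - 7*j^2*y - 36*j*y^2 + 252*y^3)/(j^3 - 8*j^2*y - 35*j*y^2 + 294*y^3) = (-j + 6*y)/(-j + 7*y)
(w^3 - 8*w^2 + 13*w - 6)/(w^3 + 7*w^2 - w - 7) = (w^2 - 7*w + 6)/(w^2 + 8*w + 7)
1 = 1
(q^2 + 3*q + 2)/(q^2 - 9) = (q^2 + 3*q + 2)/(q^2 - 9)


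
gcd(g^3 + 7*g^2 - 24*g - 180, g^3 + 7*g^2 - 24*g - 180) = g^3 + 7*g^2 - 24*g - 180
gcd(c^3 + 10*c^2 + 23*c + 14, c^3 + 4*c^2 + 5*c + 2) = c^2 + 3*c + 2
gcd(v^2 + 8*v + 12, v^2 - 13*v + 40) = 1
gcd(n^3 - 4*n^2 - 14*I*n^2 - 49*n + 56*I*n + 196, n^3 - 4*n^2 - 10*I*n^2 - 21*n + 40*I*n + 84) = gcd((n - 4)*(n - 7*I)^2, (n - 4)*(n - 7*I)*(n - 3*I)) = n^2 + n*(-4 - 7*I) + 28*I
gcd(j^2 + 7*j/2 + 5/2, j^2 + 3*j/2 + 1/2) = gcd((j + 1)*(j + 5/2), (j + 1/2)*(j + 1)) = j + 1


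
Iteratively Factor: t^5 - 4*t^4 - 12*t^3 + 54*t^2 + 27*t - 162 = (t - 3)*(t^4 - t^3 - 15*t^2 + 9*t + 54) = (t - 3)*(t + 3)*(t^3 - 4*t^2 - 3*t + 18) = (t - 3)^2*(t + 3)*(t^2 - t - 6) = (t - 3)^3*(t + 3)*(t + 2)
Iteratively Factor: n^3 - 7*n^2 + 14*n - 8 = (n - 4)*(n^2 - 3*n + 2) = (n - 4)*(n - 1)*(n - 2)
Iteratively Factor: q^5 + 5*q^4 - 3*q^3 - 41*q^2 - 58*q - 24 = (q - 3)*(q^4 + 8*q^3 + 21*q^2 + 22*q + 8) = (q - 3)*(q + 4)*(q^3 + 4*q^2 + 5*q + 2) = (q - 3)*(q + 2)*(q + 4)*(q^2 + 2*q + 1) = (q - 3)*(q + 1)*(q + 2)*(q + 4)*(q + 1)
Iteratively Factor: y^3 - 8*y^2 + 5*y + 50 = (y - 5)*(y^2 - 3*y - 10) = (y - 5)^2*(y + 2)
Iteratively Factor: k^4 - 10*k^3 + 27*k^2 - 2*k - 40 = (k - 4)*(k^3 - 6*k^2 + 3*k + 10) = (k - 4)*(k + 1)*(k^2 - 7*k + 10) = (k - 5)*(k - 4)*(k + 1)*(k - 2)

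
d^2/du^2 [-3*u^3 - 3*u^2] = -18*u - 6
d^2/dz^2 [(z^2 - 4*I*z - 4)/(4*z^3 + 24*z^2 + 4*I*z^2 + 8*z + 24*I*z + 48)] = (z^6 - 12*I*z^5 + z^4*(-18 - 90*I) + z^3*(-258 - 202*I) + z^2*(-660 + 36*I) + z*(-72 + 408*I) + 272 + 48*I)/(2*z^9 + z^8*(36 + 6*I) + z^7*(222 + 108*I) + z^6*(540 + 670*I) + z^5*(660 + 1692*I) + z^4*(1512 + 2400*I) + z^3*(1312 + 5184*I) + z^2*(2880 + 2592*I) + z*(1728 + 5184*I) + 3456)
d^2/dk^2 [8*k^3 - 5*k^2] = 48*k - 10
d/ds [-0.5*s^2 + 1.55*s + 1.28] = 1.55 - 1.0*s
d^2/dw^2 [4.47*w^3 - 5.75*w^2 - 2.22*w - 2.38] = 26.82*w - 11.5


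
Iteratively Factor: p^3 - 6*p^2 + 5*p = (p - 5)*(p^2 - p) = p*(p - 5)*(p - 1)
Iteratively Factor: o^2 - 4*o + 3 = (o - 1)*(o - 3)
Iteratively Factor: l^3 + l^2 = (l)*(l^2 + l) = l*(l + 1)*(l)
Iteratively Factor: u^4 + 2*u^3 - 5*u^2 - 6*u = (u)*(u^3 + 2*u^2 - 5*u - 6) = u*(u + 1)*(u^2 + u - 6) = u*(u + 1)*(u + 3)*(u - 2)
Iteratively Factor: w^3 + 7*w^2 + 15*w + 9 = (w + 1)*(w^2 + 6*w + 9) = (w + 1)*(w + 3)*(w + 3)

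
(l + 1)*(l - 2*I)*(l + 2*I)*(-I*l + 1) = -I*l^4 + l^3 - I*l^3 + l^2 - 4*I*l^2 + 4*l - 4*I*l + 4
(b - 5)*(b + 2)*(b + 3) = b^3 - 19*b - 30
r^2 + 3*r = r*(r + 3)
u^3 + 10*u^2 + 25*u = u*(u + 5)^2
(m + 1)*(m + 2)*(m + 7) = m^3 + 10*m^2 + 23*m + 14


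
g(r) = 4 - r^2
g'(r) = -2*r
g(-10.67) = -109.85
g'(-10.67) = 21.34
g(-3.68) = -9.54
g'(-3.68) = 7.36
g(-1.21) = 2.54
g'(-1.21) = 2.42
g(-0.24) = 3.94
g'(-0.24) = 0.48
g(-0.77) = 3.41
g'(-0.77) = 1.54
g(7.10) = -46.41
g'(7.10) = -14.20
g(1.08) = 2.83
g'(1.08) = -2.16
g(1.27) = 2.39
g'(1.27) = -2.54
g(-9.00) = -77.00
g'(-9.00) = 18.00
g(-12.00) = -140.00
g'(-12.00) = 24.00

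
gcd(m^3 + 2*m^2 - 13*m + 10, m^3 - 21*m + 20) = m^2 + 4*m - 5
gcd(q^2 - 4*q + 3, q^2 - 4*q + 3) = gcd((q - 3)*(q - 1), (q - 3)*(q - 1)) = q^2 - 4*q + 3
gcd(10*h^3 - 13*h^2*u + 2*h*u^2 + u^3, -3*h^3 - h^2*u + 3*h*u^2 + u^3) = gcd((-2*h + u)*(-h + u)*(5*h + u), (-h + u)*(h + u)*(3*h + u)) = -h + u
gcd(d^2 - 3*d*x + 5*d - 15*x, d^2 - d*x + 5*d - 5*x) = d + 5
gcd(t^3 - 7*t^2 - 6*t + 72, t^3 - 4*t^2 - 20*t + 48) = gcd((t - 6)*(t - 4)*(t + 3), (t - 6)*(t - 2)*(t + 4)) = t - 6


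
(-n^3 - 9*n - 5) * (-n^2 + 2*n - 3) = n^5 - 2*n^4 + 12*n^3 - 13*n^2 + 17*n + 15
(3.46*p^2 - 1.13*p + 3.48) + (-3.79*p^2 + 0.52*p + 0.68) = -0.33*p^2 - 0.61*p + 4.16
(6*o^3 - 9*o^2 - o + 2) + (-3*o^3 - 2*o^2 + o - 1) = 3*o^3 - 11*o^2 + 1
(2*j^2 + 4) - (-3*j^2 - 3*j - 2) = 5*j^2 + 3*j + 6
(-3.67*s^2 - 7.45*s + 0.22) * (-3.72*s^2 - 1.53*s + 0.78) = 13.6524*s^4 + 33.3291*s^3 + 7.7175*s^2 - 6.1476*s + 0.1716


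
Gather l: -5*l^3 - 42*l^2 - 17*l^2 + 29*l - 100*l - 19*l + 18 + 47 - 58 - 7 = -5*l^3 - 59*l^2 - 90*l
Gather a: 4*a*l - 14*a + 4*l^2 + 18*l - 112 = a*(4*l - 14) + 4*l^2 + 18*l - 112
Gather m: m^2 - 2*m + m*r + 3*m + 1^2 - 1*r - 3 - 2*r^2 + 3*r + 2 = m^2 + m*(r + 1) - 2*r^2 + 2*r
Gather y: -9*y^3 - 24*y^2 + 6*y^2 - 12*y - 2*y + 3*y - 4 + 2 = -9*y^3 - 18*y^2 - 11*y - 2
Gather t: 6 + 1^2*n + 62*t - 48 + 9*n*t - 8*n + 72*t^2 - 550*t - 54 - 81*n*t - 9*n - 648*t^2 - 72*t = -16*n - 576*t^2 + t*(-72*n - 560) - 96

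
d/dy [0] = 0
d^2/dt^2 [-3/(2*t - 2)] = -3/(t - 1)^3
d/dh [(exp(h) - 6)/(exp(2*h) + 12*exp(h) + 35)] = (-2*(exp(h) - 6)*(exp(h) + 6) + exp(2*h) + 12*exp(h) + 35)*exp(h)/(exp(2*h) + 12*exp(h) + 35)^2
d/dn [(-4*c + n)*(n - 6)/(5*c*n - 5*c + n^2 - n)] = ((4*c - n)*(n - 6)*(5*c + 2*n - 1) + 2*(-2*c + n - 3)*(5*c*n - 5*c + n^2 - n))/(5*c*n - 5*c + n^2 - n)^2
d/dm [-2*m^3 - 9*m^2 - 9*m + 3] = -6*m^2 - 18*m - 9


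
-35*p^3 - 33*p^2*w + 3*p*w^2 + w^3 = (-5*p + w)*(p + w)*(7*p + w)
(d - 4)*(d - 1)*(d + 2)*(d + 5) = d^4 + 2*d^3 - 21*d^2 - 22*d + 40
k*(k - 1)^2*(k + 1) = k^4 - k^3 - k^2 + k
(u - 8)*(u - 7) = u^2 - 15*u + 56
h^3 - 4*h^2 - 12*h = h*(h - 6)*(h + 2)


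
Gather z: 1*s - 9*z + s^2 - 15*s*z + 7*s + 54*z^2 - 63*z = s^2 + 8*s + 54*z^2 + z*(-15*s - 72)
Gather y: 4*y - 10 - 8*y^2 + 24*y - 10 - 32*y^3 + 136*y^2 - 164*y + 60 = -32*y^3 + 128*y^2 - 136*y + 40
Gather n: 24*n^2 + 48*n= 24*n^2 + 48*n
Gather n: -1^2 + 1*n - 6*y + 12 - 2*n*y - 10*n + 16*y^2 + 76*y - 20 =n*(-2*y - 9) + 16*y^2 + 70*y - 9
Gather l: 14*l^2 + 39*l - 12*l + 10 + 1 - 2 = 14*l^2 + 27*l + 9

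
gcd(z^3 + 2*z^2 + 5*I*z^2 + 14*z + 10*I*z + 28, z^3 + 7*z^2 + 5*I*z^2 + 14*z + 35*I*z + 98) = z^2 + 5*I*z + 14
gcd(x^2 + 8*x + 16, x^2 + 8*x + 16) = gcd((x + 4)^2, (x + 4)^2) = x^2 + 8*x + 16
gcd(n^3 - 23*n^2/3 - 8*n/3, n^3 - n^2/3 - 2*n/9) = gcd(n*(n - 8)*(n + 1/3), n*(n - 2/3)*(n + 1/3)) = n^2 + n/3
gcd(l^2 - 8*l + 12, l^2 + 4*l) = 1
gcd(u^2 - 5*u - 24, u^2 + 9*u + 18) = u + 3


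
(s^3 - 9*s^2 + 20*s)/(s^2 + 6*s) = (s^2 - 9*s + 20)/(s + 6)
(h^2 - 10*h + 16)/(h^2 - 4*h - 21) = (-h^2 + 10*h - 16)/(-h^2 + 4*h + 21)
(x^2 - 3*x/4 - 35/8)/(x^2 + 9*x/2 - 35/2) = (x + 7/4)/(x + 7)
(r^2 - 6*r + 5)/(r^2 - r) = (r - 5)/r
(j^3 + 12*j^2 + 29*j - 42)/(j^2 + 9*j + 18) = (j^2 + 6*j - 7)/(j + 3)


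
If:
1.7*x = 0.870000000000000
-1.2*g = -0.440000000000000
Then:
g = 0.37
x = 0.51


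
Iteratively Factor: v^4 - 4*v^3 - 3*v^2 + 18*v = (v - 3)*(v^3 - v^2 - 6*v) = (v - 3)^2*(v^2 + 2*v) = (v - 3)^2*(v + 2)*(v)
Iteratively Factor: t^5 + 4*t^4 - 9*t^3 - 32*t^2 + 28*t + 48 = (t + 1)*(t^4 + 3*t^3 - 12*t^2 - 20*t + 48) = (t - 2)*(t + 1)*(t^3 + 5*t^2 - 2*t - 24) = (t - 2)*(t + 1)*(t + 4)*(t^2 + t - 6) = (t - 2)*(t + 1)*(t + 3)*(t + 4)*(t - 2)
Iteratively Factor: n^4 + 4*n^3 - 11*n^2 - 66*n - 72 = (n + 3)*(n^3 + n^2 - 14*n - 24) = (n - 4)*(n + 3)*(n^2 + 5*n + 6) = (n - 4)*(n + 2)*(n + 3)*(n + 3)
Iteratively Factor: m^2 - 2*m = (m)*(m - 2)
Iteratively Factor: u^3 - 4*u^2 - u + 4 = (u + 1)*(u^2 - 5*u + 4) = (u - 4)*(u + 1)*(u - 1)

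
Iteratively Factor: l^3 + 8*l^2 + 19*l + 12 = (l + 1)*(l^2 + 7*l + 12) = (l + 1)*(l + 3)*(l + 4)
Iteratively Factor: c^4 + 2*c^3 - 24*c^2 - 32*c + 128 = (c + 4)*(c^3 - 2*c^2 - 16*c + 32) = (c - 2)*(c + 4)*(c^2 - 16) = (c - 2)*(c + 4)^2*(c - 4)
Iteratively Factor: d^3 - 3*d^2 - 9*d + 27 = (d - 3)*(d^2 - 9) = (d - 3)^2*(d + 3)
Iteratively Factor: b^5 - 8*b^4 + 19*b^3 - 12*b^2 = (b)*(b^4 - 8*b^3 + 19*b^2 - 12*b) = b*(b - 4)*(b^3 - 4*b^2 + 3*b) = b*(b - 4)*(b - 1)*(b^2 - 3*b) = b*(b - 4)*(b - 3)*(b - 1)*(b)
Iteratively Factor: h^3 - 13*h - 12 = (h + 1)*(h^2 - h - 12) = (h + 1)*(h + 3)*(h - 4)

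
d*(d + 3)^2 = d^3 + 6*d^2 + 9*d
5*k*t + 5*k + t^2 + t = (5*k + t)*(t + 1)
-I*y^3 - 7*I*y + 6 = (y - 3*I)*(y + 2*I)*(-I*y + 1)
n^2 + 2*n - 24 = (n - 4)*(n + 6)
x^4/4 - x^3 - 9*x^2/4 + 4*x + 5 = (x/2 + 1/2)*(x/2 + 1)*(x - 5)*(x - 2)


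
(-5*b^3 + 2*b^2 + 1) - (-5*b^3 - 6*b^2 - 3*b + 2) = 8*b^2 + 3*b - 1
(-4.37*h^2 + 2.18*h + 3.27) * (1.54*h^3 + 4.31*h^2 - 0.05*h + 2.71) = -6.7298*h^5 - 15.4775*h^4 + 14.6501*h^3 + 2.142*h^2 + 5.7443*h + 8.8617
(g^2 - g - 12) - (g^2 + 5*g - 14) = 2 - 6*g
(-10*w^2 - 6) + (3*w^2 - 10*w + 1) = -7*w^2 - 10*w - 5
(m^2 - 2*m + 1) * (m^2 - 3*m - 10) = m^4 - 5*m^3 - 3*m^2 + 17*m - 10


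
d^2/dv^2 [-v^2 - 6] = -2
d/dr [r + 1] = 1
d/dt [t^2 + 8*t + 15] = 2*t + 8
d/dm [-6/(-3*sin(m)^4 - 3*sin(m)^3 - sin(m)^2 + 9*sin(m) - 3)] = 6*(-12*sin(m)^3 - 9*sin(m)^2 - 2*sin(m) + 9)*cos(m)/(3*sin(m)^4 + 3*sin(m)^3 + sin(m)^2 - 9*sin(m) + 3)^2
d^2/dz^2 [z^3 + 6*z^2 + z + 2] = 6*z + 12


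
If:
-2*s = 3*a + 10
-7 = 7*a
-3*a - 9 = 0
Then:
No Solution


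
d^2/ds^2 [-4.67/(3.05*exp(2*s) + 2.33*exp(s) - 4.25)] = (-4.67*(6.1*exp(s) + 2.33)*(12.2*exp(s) + 4.66)*exp(s) + (56.974*exp(s) + 10.8811)*(3.05*exp(2*s) + 2.33*exp(s) - 4.25))*exp(s)/(3.05*exp(2*s) + 2.33*exp(s) - 4.25)^3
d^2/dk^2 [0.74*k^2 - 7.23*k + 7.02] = 1.48000000000000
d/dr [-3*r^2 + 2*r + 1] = 2 - 6*r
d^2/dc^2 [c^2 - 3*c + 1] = 2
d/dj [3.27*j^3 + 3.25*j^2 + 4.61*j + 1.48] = 9.81*j^2 + 6.5*j + 4.61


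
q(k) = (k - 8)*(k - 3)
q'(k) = 2*k - 11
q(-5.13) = 106.75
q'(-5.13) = -21.26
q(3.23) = -1.10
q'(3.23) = -4.54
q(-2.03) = 50.45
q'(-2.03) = -15.06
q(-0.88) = 34.45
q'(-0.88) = -12.76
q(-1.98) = 49.70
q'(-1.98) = -14.96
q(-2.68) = 60.66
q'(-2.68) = -16.36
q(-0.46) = 29.27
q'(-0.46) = -11.92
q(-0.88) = 34.45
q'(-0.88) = -12.76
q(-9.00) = 204.00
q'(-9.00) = -29.00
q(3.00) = 0.00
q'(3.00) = -5.00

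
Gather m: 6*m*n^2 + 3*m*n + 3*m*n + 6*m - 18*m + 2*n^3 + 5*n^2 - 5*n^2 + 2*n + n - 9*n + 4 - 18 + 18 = m*(6*n^2 + 6*n - 12) + 2*n^3 - 6*n + 4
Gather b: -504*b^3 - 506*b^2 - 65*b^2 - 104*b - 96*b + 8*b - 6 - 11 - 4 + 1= -504*b^3 - 571*b^2 - 192*b - 20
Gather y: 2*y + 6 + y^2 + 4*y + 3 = y^2 + 6*y + 9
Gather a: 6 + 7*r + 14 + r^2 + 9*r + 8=r^2 + 16*r + 28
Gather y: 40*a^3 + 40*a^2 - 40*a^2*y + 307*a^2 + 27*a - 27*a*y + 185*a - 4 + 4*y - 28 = 40*a^3 + 347*a^2 + 212*a + y*(-40*a^2 - 27*a + 4) - 32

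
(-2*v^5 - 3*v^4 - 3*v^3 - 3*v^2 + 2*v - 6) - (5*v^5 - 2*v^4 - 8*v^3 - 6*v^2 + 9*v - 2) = -7*v^5 - v^4 + 5*v^3 + 3*v^2 - 7*v - 4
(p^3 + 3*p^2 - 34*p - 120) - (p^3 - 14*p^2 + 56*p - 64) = 17*p^2 - 90*p - 56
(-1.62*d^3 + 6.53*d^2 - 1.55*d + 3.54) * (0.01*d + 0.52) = -0.0162*d^4 - 0.7771*d^3 + 3.3801*d^2 - 0.7706*d + 1.8408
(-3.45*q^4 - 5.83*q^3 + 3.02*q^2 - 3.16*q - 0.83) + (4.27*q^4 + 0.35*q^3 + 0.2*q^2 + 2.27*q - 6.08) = 0.819999999999999*q^4 - 5.48*q^3 + 3.22*q^2 - 0.89*q - 6.91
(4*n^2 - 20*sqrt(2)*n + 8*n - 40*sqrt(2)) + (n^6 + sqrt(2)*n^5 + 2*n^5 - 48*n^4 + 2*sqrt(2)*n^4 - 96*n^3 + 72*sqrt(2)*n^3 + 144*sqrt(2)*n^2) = n^6 + sqrt(2)*n^5 + 2*n^5 - 48*n^4 + 2*sqrt(2)*n^4 - 96*n^3 + 72*sqrt(2)*n^3 + 4*n^2 + 144*sqrt(2)*n^2 - 20*sqrt(2)*n + 8*n - 40*sqrt(2)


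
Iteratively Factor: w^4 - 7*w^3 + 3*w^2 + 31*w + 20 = (w - 4)*(w^3 - 3*w^2 - 9*w - 5) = (w - 5)*(w - 4)*(w^2 + 2*w + 1) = (w - 5)*(w - 4)*(w + 1)*(w + 1)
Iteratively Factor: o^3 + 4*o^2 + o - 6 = (o + 3)*(o^2 + o - 2) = (o - 1)*(o + 3)*(o + 2)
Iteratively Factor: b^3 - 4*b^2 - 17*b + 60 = (b - 3)*(b^2 - b - 20) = (b - 3)*(b + 4)*(b - 5)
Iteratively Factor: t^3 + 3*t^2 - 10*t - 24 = (t + 4)*(t^2 - t - 6) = (t + 2)*(t + 4)*(t - 3)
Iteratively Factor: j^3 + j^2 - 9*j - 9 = (j + 3)*(j^2 - 2*j - 3) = (j + 1)*(j + 3)*(j - 3)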